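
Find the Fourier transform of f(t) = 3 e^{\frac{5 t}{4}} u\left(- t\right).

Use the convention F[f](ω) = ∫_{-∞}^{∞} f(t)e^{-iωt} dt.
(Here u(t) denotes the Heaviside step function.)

F(ω) = - \frac{12}{4 i \omega - 5}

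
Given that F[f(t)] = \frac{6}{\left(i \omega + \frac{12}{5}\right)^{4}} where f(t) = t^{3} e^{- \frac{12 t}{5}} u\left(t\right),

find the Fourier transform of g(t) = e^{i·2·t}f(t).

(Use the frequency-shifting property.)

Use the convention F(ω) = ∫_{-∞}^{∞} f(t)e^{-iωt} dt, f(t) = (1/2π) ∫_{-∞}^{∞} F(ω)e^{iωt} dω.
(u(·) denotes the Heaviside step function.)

F[g](ω) = \frac{3750}{\left(5 i \left(\omega - 2\right) + 12\right)^{4}}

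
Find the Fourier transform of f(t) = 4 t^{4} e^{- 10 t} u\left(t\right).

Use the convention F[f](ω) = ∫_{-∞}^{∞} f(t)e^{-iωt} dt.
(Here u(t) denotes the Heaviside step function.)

F(ω) = \frac{96}{\left(i \omega + 10\right)^{5}}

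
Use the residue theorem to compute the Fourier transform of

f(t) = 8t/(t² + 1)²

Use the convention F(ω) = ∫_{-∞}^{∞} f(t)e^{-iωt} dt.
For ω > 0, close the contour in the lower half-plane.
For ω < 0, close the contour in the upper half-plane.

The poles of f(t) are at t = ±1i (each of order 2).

Let g(z) = f(z)e^{-iωz}; for large |z| the factor e^{-iωz} decays in the lower half-plane when ω > 0 and in the upper half-plane when ω < 0.

Case ω > 0 (lower half-plane, clockwise contour ⇒ F(ω) = -2πi·ΣRes):
  Res_{z = - i} g(z) = 2 \omega e^{- \omega} (pole of order 2)
  F(ω) = -2πi·ΣRes = - 4 i \pi \omega e^{- \omega}

Case ω < 0 (upper half-plane, counterclockwise contour ⇒ F(ω) = +2πi·ΣRes):
  Res_{z = i} g(z) = - 2 \omega e^{\omega} (pole of order 2)
  F(ω) = 2πi·ΣRes = - 4 i \pi \omega e^{\omega}

Both cases combine into a single formula in |ω|:

F(ω) = - 4 i \pi \omega e^{- \left|{\omega}\right|}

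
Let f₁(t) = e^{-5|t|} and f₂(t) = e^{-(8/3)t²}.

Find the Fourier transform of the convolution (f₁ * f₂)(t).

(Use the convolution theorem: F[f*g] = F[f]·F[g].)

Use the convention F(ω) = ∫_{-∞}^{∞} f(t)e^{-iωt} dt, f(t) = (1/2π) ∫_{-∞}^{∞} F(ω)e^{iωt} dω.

F[f₁*f₂](ω) = \frac{5 \sqrt{6} \sqrt{\pi} e^{- \frac{3 \omega^{2}}{32}}}{2 \left(\omega^{2} + 25\right)}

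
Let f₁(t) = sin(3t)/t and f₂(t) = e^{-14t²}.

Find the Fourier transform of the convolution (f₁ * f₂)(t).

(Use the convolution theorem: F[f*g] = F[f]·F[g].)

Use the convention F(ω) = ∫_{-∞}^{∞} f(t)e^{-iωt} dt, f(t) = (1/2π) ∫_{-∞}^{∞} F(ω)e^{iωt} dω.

F[f₁*f₂](ω) = \begin{cases} \frac{\sqrt{14} \pi^{\frac{3}{2}} e^{- \frac{\omega^{2}}{56}}}{14} & \text{for}\: \omega > -3 \wedge \omega < 3 \\0 & \text{otherwise} \end{cases}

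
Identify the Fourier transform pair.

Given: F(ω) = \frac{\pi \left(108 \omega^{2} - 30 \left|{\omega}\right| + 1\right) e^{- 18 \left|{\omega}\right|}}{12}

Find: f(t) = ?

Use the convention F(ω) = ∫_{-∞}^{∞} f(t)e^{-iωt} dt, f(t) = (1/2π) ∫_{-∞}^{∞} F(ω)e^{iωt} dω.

f(t) = \frac{4 t^{4}}{\left(t^{2} + 324\right)^{3}}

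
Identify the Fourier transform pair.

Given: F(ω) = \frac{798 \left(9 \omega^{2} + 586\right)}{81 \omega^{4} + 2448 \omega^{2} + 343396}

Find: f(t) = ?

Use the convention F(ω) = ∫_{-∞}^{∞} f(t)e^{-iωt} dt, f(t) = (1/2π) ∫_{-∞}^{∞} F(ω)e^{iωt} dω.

f(t) = 7 e^{- \frac{19 \left|{t}\right|}{3}} \cos{\left(5 t \right)}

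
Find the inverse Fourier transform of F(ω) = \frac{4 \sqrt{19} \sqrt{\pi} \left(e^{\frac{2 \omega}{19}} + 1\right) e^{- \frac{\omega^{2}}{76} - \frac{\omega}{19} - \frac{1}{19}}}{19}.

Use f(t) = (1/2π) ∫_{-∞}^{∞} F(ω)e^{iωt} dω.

f(t) = 8 e^{- 19 t^{2}} \cos{\left(2 t \right)}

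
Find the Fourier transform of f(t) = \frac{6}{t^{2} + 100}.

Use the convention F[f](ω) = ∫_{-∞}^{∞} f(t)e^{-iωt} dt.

F(ω) = \frac{3 \pi e^{- 10 \left|{\omega}\right|}}{5}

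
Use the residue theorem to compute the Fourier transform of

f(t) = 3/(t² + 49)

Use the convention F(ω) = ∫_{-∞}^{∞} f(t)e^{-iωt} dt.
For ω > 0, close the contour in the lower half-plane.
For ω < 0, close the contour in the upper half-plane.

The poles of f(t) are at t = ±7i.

Let g(z) = f(z)e^{-iωz}; for large |z| the factor e^{-iωz} decays in the lower half-plane when ω > 0 and in the upper half-plane when ω < 0.

Case ω > 0 (lower half-plane, clockwise contour ⇒ F(ω) = -2πi·ΣRes):
  Res_{z = - 7 i} g(z) = \frac{3 i e^{- 7 \omega}}{14}
  F(ω) = -2πi·ΣRes = \frac{3 \pi e^{- 7 \omega}}{7}

Case ω < 0 (upper half-plane, counterclockwise contour ⇒ F(ω) = +2πi·ΣRes):
  Res_{z = 7 i} g(z) = - \frac{3 i e^{7 \omega}}{14}
  F(ω) = 2πi·ΣRes = \frac{3 \pi e^{7 \omega}}{7}

Both cases combine into a single formula in |ω|:

F(ω) = \frac{3 \pi e^{- 7 \left|{\omega}\right|}}{7}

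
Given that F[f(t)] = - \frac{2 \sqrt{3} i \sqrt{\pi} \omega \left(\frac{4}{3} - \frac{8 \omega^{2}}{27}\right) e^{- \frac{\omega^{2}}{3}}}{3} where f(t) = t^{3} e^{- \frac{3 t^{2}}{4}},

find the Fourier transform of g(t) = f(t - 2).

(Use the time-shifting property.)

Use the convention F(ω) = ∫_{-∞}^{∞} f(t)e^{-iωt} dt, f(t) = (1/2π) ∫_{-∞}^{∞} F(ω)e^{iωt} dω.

F[g](ω) = \frac{8 \sqrt{3} i \sqrt{\pi} \omega \left(2 \omega^{2} - 9\right) e^{- \frac{\omega \left(\omega + 6 i\right)}{3}}}{81}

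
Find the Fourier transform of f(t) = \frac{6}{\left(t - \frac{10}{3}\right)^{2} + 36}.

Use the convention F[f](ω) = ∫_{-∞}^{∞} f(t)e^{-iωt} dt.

F(ω) = \pi e^{- \frac{10 i \omega}{3} - 6 \left|{\omega}\right|}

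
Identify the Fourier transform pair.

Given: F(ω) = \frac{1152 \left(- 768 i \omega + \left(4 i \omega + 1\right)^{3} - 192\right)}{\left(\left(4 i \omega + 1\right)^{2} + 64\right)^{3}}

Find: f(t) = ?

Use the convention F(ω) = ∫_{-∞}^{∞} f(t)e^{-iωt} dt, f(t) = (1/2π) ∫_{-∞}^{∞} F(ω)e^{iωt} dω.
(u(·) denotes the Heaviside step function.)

f(t) = 9 t^{2} e^{- \frac{t}{4}} \cos{\left(2 t \right)} u\left(t\right)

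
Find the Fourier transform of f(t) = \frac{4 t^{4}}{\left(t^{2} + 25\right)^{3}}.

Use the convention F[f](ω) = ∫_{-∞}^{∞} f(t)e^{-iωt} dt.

F(ω) = \frac{\pi \left(25 \omega^{2} - 25 \left|{\omega}\right| + 3\right) e^{- 5 \left|{\omega}\right|}}{10}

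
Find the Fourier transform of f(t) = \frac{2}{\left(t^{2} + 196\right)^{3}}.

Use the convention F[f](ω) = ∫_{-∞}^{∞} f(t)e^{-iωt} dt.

F(ω) = \frac{\pi \left(196 \omega^{2} + 42 \left|{\omega}\right| + 3\right) e^{- 14 \left|{\omega}\right|}}{2151296}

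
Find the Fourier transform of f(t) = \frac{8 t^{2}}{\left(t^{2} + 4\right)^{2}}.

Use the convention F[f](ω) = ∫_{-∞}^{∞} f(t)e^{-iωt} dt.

F(ω) = 2 \pi \left(1 - 2 \left|{\omega}\right|\right) e^{- 2 \left|{\omega}\right|}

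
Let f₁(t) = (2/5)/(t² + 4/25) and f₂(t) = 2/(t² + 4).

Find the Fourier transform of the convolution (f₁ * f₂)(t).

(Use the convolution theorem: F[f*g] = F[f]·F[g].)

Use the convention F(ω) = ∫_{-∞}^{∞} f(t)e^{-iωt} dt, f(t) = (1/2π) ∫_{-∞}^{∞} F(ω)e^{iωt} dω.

F[f₁*f₂](ω) = \pi^{2} e^{- \frac{12 \left|{\omega}\right|}{5}}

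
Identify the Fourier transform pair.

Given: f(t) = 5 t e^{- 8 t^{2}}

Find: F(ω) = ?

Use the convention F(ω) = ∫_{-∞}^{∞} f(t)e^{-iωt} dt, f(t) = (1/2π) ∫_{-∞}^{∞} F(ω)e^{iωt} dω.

F(ω) = - \frac{5 \sqrt{2} i \sqrt{\pi} \omega e^{- \frac{\omega^{2}}{32}}}{64}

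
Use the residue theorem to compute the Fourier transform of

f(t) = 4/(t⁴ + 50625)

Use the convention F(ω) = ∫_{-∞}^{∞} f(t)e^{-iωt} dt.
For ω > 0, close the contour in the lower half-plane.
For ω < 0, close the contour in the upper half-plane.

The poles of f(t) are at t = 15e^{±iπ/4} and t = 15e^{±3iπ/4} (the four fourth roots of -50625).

Let g(z) = f(z)e^{-iωz}; for large |z| the factor e^{-iωz} decays in the lower half-plane when ω > 0 and in the upper half-plane when ω < 0.

Case ω > 0 (lower half-plane, clockwise contour ⇒ F(ω) = -2πi·ΣRes):
  Res_{z = - \frac{15 \sqrt{2}}{2} - \frac{15 \sqrt{2} i}{2}} g(z) = \frac{\sqrt{2} i \left(1 - i\right) e^{\frac{15 \sqrt{2} \omega \left(-1 + i\right)}{2}}}{6750}
  Res_{z = \frac{15 \sqrt{2}}{2} - \frac{15 \sqrt{2} i}{2}} g(z) = \frac{\sqrt{2} i \left(1 + i\right) e^{- \frac{15 \sqrt{2} \omega \left(1 + i\right)}{2}}}{6750}
  F(ω) = -2πi·ΣRes = \frac{\sqrt{2} \pi \left(\left(1 - i\right) e^{15 \sqrt{2} i \omega} + 1 + i\right) e^{- \frac{15 \sqrt{2} \omega \left(1 + i\right)}{2}}}{3375} = \frac{4 \pi e^{- \frac{15 \sqrt{2} \omega}{2}} \sin{\left(\frac{15 \sqrt{2} \omega}{2} + \frac{\pi}{4} \right)}}{3375}

Case ω < 0 (upper half-plane, counterclockwise contour ⇒ F(ω) = +2πi·ΣRes):
  Res_{z = \frac{15 \sqrt{2}}{2} + \frac{15 \sqrt{2} i}{2}} g(z) = \frac{\sqrt{2} i \left(-1 + i\right) e^{\frac{15 \sqrt{2} \omega \left(1 - i\right)}{2}}}{6750}
  Res_{z = - \frac{15 \sqrt{2}}{2} + \frac{15 \sqrt{2} i}{2}} g(z) = \frac{\sqrt{2} \left(1 - i\right) e^{\frac{15 \sqrt{2} \omega \left(1 + i\right)}{2}}}{6750}
  F(ω) = 2πi·ΣRes = - \frac{\sqrt{2} i \pi \left(i \left(1 - i\right) e^{\frac{15 \sqrt{2} \omega \left(1 - i\right)}{2}} - \left(1 - i\right) e^{\frac{15 \sqrt{2} \omega \left(1 + i\right)}{2}}\right)}{3375} = \frac{4 \pi e^{\frac{15 \sqrt{2} \omega}{2}} \cos{\left(\frac{15 \sqrt{2} \omega}{2} + \frac{\pi}{4} \right)}}{3375}

Both cases combine into a single formula in |ω|:

F(ω) = \frac{4 \pi e^{- \frac{15 \sqrt{2} \left|{\omega}\right|}{2}} \sin{\left(\frac{15 \sqrt{2} \left|{\omega}\right|}{2} + \frac{\pi}{4} \right)}}{3375}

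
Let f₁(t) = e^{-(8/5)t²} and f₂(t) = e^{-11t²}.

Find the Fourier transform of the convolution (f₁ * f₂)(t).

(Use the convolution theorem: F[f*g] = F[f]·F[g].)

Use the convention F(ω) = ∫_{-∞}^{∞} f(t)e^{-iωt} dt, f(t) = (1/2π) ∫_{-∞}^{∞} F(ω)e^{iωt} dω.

F[f₁*f₂](ω) = \frac{\sqrt{110} \pi e^{- \frac{63 \omega^{2}}{352}}}{44}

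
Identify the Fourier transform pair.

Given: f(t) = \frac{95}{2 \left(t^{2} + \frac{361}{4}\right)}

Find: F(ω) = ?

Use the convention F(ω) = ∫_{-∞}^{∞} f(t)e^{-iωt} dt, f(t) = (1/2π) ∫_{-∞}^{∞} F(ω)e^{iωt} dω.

F(ω) = 5 \pi e^{- \frac{19 \left|{\omega}\right|}{2}}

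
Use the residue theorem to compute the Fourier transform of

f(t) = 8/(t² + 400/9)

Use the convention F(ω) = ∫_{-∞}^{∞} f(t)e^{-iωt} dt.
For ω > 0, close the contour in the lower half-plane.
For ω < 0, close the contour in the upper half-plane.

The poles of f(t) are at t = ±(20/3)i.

Let g(z) = f(z)e^{-iωz}; for large |z| the factor e^{-iωz} decays in the lower half-plane when ω > 0 and in the upper half-plane when ω < 0.

Case ω > 0 (lower half-plane, clockwise contour ⇒ F(ω) = -2πi·ΣRes):
  Res_{z = - \frac{20 i}{3}} g(z) = \frac{3 i e^{- \frac{20 \omega}{3}}}{5}
  F(ω) = -2πi·ΣRes = \frac{6 \pi e^{- \frac{20 \omega}{3}}}{5}

Case ω < 0 (upper half-plane, counterclockwise contour ⇒ F(ω) = +2πi·ΣRes):
  Res_{z = \frac{20 i}{3}} g(z) = - \frac{3 i e^{\frac{20 \omega}{3}}}{5}
  F(ω) = 2πi·ΣRes = \frac{6 \pi e^{\frac{20 \omega}{3}}}{5}

Both cases combine into a single formula in |ω|:

F(ω) = \frac{6 \pi e^{- \frac{20 \left|{\omega}\right|}{3}}}{5}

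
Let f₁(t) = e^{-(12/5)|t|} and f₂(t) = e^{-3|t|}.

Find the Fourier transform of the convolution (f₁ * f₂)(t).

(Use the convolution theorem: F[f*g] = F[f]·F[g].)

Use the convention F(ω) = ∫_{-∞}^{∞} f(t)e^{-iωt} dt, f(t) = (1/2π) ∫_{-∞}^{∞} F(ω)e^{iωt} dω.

F[f₁*f₂](ω) = \frac{720}{\left(\omega^{2} + 9\right) \left(25 \omega^{2} + 144\right)}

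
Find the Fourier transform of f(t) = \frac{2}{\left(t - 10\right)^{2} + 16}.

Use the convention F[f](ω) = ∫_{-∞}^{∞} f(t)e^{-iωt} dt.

F(ω) = \frac{\pi e^{- 10 i \omega - 4 \left|{\omega}\right|}}{2}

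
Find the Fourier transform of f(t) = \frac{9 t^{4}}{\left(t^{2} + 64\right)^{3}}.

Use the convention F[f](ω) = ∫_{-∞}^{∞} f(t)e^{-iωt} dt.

F(ω) = \frac{9 \pi \left(64 \omega^{2} - 40 \left|{\omega}\right| + 3\right) e^{- 8 \left|{\omega}\right|}}{64}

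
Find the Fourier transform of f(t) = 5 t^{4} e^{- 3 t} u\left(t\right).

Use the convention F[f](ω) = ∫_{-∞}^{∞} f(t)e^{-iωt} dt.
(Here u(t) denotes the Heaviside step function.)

F(ω) = \frac{120}{\left(i \omega + 3\right)^{5}}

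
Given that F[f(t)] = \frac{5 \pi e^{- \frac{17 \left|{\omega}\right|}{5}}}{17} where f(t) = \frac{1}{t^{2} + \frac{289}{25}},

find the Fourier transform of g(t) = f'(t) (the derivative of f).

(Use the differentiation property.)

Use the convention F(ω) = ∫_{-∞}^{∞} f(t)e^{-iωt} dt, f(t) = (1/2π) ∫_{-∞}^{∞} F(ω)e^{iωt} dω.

F[g](ω) = \frac{5 i \pi \omega e^{- \frac{17 \left|{\omega}\right|}{5}}}{17}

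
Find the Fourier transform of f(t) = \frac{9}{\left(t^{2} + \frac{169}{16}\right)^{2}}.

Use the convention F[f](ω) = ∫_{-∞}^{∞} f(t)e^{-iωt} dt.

F(ω) = \frac{72 \pi \left(13 \left|{\omega}\right| + 4\right) e^{- \frac{13 \left|{\omega}\right|}{4}}}{2197}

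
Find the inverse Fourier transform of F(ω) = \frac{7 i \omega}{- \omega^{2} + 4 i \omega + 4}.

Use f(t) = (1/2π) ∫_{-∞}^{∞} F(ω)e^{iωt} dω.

f(t) = 7 \left(1 - 2 t\right) e^{- 2 t} u\left(t\right)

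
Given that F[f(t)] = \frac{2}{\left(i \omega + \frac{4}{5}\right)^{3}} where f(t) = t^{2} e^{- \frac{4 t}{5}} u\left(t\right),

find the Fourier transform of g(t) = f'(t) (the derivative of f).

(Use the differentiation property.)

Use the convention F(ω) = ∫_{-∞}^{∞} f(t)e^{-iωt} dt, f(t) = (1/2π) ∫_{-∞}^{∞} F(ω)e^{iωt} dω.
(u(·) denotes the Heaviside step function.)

F[g](ω) = \frac{250 i \omega}{\left(5 i \omega + 4\right)^{3}}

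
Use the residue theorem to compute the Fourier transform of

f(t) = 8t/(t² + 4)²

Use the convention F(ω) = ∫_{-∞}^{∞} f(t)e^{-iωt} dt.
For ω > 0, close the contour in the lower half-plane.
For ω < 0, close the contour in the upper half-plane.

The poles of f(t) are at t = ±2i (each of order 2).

Let g(z) = f(z)e^{-iωz}; for large |z| the factor e^{-iωz} decays in the lower half-plane when ω > 0 and in the upper half-plane when ω < 0.

Case ω > 0 (lower half-plane, clockwise contour ⇒ F(ω) = -2πi·ΣRes):
  Res_{z = - 2 i} g(z) = \omega e^{- 2 \omega} (pole of order 2)
  F(ω) = -2πi·ΣRes = - 2 i \pi \omega e^{- 2 \omega}

Case ω < 0 (upper half-plane, counterclockwise contour ⇒ F(ω) = +2πi·ΣRes):
  Res_{z = 2 i} g(z) = - \omega e^{2 \omega} (pole of order 2)
  F(ω) = 2πi·ΣRes = - 2 i \pi \omega e^{2 \omega}

Both cases combine into a single formula in |ω|:

F(ω) = - 2 i \pi \omega e^{- 2 \left|{\omega}\right|}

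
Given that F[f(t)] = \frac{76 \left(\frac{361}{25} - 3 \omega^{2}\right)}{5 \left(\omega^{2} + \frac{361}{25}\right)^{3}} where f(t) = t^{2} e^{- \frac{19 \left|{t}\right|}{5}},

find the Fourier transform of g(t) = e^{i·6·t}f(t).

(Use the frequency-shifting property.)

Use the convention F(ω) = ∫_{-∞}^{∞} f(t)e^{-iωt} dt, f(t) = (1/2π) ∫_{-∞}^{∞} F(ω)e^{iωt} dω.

F[g](ω) = \frac{9500 \left(361 - 75 \left(\omega - 6\right)^{2}\right)}{\left(25 \left(\omega - 6\right)^{2} + 361\right)^{3}}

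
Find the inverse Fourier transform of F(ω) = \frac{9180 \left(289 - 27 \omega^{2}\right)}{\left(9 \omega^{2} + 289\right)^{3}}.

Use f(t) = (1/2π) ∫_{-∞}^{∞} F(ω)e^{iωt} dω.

f(t) = 5 t^{2} e^{- \frac{17 \left|{t}\right|}{3}}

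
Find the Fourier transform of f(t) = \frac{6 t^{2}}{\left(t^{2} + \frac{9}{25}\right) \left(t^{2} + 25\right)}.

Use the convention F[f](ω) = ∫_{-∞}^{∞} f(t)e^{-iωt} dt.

F(ω) = \frac{375 \pi e^{- 5 \left|{\omega}\right|}}{308} - \frac{45 \pi e^{- \frac{3 \left|{\omega}\right|}{5}}}{308}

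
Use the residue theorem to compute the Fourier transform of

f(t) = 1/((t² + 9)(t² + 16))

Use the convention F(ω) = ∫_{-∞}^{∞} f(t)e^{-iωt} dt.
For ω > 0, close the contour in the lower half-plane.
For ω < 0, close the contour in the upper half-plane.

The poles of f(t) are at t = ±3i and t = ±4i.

Let g(z) = f(z)e^{-iωz}; for large |z| the factor e^{-iωz} decays in the lower half-plane when ω > 0 and in the upper half-plane when ω < 0.

Case ω > 0 (lower half-plane, clockwise contour ⇒ F(ω) = -2πi·ΣRes):
  Res_{z = - 3 i} g(z) = \frac{i e^{- 3 \omega}}{42}
  Res_{z = - 4 i} g(z) = - \frac{i e^{- 4 \omega}}{56}
  F(ω) = -2πi·ΣRes = \frac{\pi \left(4 e^{\omega} - 3\right) e^{- 4 \omega}}{84}

Case ω < 0 (upper half-plane, counterclockwise contour ⇒ F(ω) = +2πi·ΣRes):
  Res_{z = 3 i} g(z) = - \frac{i e^{3 \omega}}{42}
  Res_{z = 4 i} g(z) = \frac{i e^{4 \omega}}{56}
  F(ω) = 2πi·ΣRes = \frac{\pi \left(4 - 3 e^{\omega}\right) e^{3 \omega}}{84}

Both cases combine into a single formula in |ω|:

F(ω) = \frac{\pi \left(4 e^{\left|{\omega}\right|} - 3\right) e^{- 4 \left|{\omega}\right|}}{84}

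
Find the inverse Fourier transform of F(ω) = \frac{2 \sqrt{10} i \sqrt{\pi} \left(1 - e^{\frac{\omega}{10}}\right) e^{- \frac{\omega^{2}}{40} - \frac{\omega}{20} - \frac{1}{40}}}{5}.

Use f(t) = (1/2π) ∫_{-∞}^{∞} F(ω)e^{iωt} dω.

f(t) = 8 e^{- 10 t^{2}} \sin{\left(t \right)}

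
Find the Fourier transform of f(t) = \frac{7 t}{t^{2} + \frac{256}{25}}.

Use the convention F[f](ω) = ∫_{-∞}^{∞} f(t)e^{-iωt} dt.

F(ω) = - 7 i \pi e^{- \frac{16 \left|{\omega}\right|}{5}} \operatorname{sign}{\left(\omega \right)}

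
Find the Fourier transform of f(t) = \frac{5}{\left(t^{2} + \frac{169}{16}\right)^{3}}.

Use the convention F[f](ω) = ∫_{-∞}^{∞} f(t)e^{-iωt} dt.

F(ω) = \frac{40 \pi \left(169 \omega^{2} + 156 \left|{\omega}\right| + 48\right) e^{- \frac{13 \left|{\omega}\right|}{4}}}{371293}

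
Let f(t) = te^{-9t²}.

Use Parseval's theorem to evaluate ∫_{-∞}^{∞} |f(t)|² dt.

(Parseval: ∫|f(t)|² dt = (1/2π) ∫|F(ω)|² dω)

∫|f(t)|² dt = \frac{\sqrt{2} \sqrt{\pi}}{216}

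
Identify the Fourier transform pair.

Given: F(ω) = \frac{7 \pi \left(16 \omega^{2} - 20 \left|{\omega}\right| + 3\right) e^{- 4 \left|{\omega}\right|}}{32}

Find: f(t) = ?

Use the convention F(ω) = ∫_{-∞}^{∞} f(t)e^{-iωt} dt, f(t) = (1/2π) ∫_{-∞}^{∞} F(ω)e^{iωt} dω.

f(t) = \frac{7 t^{4}}{\left(t^{2} + 16\right)^{3}}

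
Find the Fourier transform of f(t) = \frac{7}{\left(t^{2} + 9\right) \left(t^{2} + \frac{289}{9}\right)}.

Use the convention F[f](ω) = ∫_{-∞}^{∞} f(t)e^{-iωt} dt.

F(ω) = \frac{21 \pi e^{- 3 \left|{\omega}\right|}}{208} - \frac{189 \pi e^{- \frac{17 \left|{\omega}\right|}{3}}}{3536}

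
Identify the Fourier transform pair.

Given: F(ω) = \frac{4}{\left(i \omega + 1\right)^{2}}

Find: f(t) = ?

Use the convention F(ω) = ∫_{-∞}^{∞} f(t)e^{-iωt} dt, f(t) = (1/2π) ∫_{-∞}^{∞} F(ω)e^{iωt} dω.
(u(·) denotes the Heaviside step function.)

f(t) = 4 t e^{- t} u\left(t\right)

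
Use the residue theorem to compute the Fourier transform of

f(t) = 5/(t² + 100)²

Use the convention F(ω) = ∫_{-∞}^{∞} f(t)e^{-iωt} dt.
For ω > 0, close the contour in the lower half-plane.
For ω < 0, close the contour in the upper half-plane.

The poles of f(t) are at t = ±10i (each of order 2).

Let g(z) = f(z)e^{-iωz}; for large |z| the factor e^{-iωz} decays in the lower half-plane when ω > 0 and in the upper half-plane when ω < 0.

Case ω > 0 (lower half-plane, clockwise contour ⇒ F(ω) = -2πi·ΣRes):
  Res_{z = - 10 i} g(z) = \frac{i \left(10 \omega + 1\right) e^{- 10 \omega}}{800} (pole of order 2)
  F(ω) = -2πi·ΣRes = \frac{\pi \left(10 \omega + 1\right) e^{- 10 \omega}}{400}

Case ω < 0 (upper half-plane, counterclockwise contour ⇒ F(ω) = +2πi·ΣRes):
  Res_{z = 10 i} g(z) = \frac{i \left(10 \omega - 1\right) e^{10 \omega}}{800} (pole of order 2)
  F(ω) = 2πi·ΣRes = \frac{\pi \left(1 - 10 \omega\right) e^{10 \omega}}{400}

Both cases combine into a single formula in |ω|:

F(ω) = \frac{\pi \left(10 \left|{\omega}\right| + 1\right) e^{- 10 \left|{\omega}\right|}}{400}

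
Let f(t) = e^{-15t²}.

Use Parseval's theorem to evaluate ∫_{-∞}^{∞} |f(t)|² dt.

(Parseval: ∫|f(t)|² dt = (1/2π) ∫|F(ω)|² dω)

∫|f(t)|² dt = \frac{\sqrt{30} \sqrt{\pi}}{30}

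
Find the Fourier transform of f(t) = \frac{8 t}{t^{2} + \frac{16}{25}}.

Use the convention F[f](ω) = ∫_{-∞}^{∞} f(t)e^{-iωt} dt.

F(ω) = - 8 i \pi e^{- \frac{4 \left|{\omega}\right|}{5}} \operatorname{sign}{\left(\omega \right)}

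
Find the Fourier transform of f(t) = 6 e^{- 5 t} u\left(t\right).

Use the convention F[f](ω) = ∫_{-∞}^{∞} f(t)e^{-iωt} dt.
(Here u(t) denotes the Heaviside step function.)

F(ω) = \frac{6}{i \omega + 5}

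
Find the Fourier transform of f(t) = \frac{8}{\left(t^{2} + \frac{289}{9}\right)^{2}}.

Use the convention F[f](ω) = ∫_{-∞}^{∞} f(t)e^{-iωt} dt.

F(ω) = \frac{36 \pi \left(17 \left|{\omega}\right| + 3\right) e^{- \frac{17 \left|{\omega}\right|}{3}}}{4913}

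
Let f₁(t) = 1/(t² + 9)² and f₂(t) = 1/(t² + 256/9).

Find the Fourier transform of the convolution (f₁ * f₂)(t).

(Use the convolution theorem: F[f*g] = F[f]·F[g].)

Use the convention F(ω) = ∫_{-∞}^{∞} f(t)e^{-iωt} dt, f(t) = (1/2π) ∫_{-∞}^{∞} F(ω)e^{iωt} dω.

F[f₁*f₂](ω) = \frac{\pi^{2} \left(3 \left|{\omega}\right| + 1\right) e^{- \frac{25 \left|{\omega}\right|}{3}}}{288}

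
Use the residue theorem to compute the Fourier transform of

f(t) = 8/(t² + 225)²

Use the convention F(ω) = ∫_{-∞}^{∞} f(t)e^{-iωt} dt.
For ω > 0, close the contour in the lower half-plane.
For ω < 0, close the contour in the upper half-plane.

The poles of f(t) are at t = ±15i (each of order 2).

Let g(z) = f(z)e^{-iωz}; for large |z| the factor e^{-iωz} decays in the lower half-plane when ω > 0 and in the upper half-plane when ω < 0.

Case ω > 0 (lower half-plane, clockwise contour ⇒ F(ω) = -2πi·ΣRes):
  Res_{z = - 15 i} g(z) = \frac{2 i \left(15 \omega + 1\right) e^{- 15 \omega}}{3375} (pole of order 2)
  F(ω) = -2πi·ΣRes = \frac{4 \pi \left(15 \omega + 1\right) e^{- 15 \omega}}{3375}

Case ω < 0 (upper half-plane, counterclockwise contour ⇒ F(ω) = +2πi·ΣRes):
  Res_{z = 15 i} g(z) = \frac{2 i \left(15 \omega - 1\right) e^{15 \omega}}{3375} (pole of order 2)
  F(ω) = 2πi·ΣRes = \frac{4 \pi \left(1 - 15 \omega\right) e^{15 \omega}}{3375}

Both cases combine into a single formula in |ω|:

F(ω) = \frac{4 \pi \left(15 \left|{\omega}\right| + 1\right) e^{- 15 \left|{\omega}\right|}}{3375}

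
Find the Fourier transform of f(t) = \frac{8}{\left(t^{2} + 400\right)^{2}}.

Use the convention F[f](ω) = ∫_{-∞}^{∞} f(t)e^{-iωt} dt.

F(ω) = \frac{\pi \left(20 \left|{\omega}\right| + 1\right) e^{- 20 \left|{\omega}\right|}}{2000}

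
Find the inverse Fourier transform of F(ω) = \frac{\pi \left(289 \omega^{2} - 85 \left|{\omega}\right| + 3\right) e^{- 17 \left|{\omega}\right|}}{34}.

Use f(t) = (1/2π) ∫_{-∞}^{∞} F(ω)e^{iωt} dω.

f(t) = \frac{4 t^{4}}{\left(t^{2} + 289\right)^{3}}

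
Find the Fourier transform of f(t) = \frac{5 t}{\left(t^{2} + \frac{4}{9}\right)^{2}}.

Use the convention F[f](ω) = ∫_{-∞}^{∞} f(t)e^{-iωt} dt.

F(ω) = - \frac{15 i \pi \omega e^{- \frac{2 \left|{\omega}\right|}{3}}}{4}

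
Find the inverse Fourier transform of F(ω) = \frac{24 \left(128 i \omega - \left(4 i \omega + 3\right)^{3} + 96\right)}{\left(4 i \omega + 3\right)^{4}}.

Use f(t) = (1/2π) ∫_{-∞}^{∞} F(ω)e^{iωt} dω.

f(t) = 6 \left(t^{2} - 1\right) e^{- \frac{3 t}{4}} u\left(t\right)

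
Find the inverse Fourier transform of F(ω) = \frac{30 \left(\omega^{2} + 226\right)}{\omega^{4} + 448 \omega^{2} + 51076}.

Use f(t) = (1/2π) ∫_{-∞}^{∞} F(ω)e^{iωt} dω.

f(t) = e^{- 15 \left|{t}\right|} \cos{\left(\left|{t}\right| \right)}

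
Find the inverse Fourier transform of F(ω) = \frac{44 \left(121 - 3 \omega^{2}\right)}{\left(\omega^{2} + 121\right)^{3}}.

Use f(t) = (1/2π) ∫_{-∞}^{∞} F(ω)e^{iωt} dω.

f(t) = t^{2} e^{- 11 \left|{t}\right|}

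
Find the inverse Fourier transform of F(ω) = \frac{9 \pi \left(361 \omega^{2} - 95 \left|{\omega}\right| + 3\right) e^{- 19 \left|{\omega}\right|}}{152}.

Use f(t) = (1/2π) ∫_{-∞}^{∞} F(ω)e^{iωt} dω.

f(t) = \frac{9 t^{4}}{\left(t^{2} + 361\right)^{3}}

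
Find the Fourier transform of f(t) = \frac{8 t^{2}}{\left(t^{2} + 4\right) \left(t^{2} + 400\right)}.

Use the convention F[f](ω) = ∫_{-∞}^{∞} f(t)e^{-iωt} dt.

F(ω) = \frac{4 \pi \left(10 - e^{18 \left|{\omega}\right|}\right) e^{- 20 \left|{\omega}\right|}}{99}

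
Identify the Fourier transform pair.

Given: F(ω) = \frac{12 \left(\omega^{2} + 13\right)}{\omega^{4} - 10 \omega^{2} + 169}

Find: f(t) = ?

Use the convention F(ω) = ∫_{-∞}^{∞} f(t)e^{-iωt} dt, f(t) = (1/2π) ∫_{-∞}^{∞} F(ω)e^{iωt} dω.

f(t) = 3 e^{- 2 \left|{t}\right|} \cos{\left(3 t \right)}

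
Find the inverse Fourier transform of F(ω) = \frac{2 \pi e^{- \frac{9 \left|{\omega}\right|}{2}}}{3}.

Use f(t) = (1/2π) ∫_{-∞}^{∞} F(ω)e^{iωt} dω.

f(t) = \frac{3}{t^{2} + \frac{81}{4}}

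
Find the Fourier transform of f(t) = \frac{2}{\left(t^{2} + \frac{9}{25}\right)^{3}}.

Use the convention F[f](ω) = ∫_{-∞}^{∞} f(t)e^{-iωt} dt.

F(ω) = \frac{125 \pi \left(3 \omega^{2} + 15 \left|{\omega}\right| + 25\right) e^{- \frac{3 \left|{\omega}\right|}{5}}}{324}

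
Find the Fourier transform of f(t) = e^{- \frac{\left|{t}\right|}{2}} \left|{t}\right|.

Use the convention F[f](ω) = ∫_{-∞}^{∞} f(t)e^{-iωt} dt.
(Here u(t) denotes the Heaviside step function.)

F(ω) = \frac{8 \left(1 - 4 \omega^{2}\right)}{\left(4 \omega^{2} + 1\right)^{2}}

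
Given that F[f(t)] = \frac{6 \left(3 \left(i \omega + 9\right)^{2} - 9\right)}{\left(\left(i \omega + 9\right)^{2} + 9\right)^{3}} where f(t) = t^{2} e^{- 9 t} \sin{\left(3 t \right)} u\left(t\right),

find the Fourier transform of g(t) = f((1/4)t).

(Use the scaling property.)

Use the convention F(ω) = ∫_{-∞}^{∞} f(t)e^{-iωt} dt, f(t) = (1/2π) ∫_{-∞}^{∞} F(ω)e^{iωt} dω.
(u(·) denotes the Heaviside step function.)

F[g](ω) = \frac{72 \left(\left(4 i \omega + 9\right)^{2} - 3\right)}{\left(\left(4 i \omega + 9\right)^{2} + 9\right)^{3}}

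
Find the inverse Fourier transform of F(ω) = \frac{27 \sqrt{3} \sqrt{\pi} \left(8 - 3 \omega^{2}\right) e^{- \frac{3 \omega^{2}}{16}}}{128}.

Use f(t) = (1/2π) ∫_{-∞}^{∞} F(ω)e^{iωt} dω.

f(t) = 9 t^{2} e^{- \frac{4 t^{2}}{3}}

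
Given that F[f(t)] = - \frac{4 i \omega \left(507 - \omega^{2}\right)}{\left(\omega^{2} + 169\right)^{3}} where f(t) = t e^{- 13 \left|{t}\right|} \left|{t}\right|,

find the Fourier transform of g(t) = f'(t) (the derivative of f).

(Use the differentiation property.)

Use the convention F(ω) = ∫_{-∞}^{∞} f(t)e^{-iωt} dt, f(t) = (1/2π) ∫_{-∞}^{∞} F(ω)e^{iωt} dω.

F[g](ω) = \frac{4 \omega^{2} \left(507 - \omega^{2}\right)}{\left(\omega^{2} + 169\right)^{3}}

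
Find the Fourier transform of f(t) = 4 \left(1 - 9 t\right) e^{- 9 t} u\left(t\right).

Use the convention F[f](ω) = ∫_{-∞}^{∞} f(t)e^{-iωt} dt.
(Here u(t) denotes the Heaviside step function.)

F(ω) = \frac{4 i \omega}{- \omega^{2} + 18 i \omega + 81}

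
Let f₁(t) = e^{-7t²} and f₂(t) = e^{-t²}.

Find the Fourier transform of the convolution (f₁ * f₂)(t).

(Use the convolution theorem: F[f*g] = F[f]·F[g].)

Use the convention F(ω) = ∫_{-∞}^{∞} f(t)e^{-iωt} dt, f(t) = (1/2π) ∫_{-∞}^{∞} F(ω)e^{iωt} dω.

F[f₁*f₂](ω) = \frac{\sqrt{7} \pi e^{- \frac{2 \omega^{2}}{7}}}{7}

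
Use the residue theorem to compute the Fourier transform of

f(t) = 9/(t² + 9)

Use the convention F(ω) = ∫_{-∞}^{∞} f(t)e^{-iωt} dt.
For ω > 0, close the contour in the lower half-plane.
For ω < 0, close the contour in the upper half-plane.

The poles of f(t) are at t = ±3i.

Let g(z) = f(z)e^{-iωz}; for large |z| the factor e^{-iωz} decays in the lower half-plane when ω > 0 and in the upper half-plane when ω < 0.

Case ω > 0 (lower half-plane, clockwise contour ⇒ F(ω) = -2πi·ΣRes):
  Res_{z = - 3 i} g(z) = \frac{3 i e^{- 3 \omega}}{2}
  F(ω) = -2πi·ΣRes = 3 \pi e^{- 3 \omega}

Case ω < 0 (upper half-plane, counterclockwise contour ⇒ F(ω) = +2πi·ΣRes):
  Res_{z = 3 i} g(z) = - \frac{3 i e^{3 \omega}}{2}
  F(ω) = 2πi·ΣRes = 3 \pi e^{3 \omega}

Both cases combine into a single formula in |ω|:

F(ω) = 3 \pi e^{- 3 \left|{\omega}\right|}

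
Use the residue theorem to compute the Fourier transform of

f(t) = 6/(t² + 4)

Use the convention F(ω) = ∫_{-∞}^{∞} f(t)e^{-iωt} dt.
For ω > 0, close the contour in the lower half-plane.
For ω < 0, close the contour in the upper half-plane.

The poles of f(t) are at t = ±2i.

Let g(z) = f(z)e^{-iωz}; for large |z| the factor e^{-iωz} decays in the lower half-plane when ω > 0 and in the upper half-plane when ω < 0.

Case ω > 0 (lower half-plane, clockwise contour ⇒ F(ω) = -2πi·ΣRes):
  Res_{z = - 2 i} g(z) = \frac{3 i e^{- 2 \omega}}{2}
  F(ω) = -2πi·ΣRes = 3 \pi e^{- 2 \omega}

Case ω < 0 (upper half-plane, counterclockwise contour ⇒ F(ω) = +2πi·ΣRes):
  Res_{z = 2 i} g(z) = - \frac{3 i e^{2 \omega}}{2}
  F(ω) = 2πi·ΣRes = 3 \pi e^{2 \omega}

Both cases combine into a single formula in |ω|:

F(ω) = 3 \pi e^{- 2 \left|{\omega}\right|}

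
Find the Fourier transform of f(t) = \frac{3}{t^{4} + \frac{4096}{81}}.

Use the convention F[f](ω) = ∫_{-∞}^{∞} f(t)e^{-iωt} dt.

F(ω) = \frac{81 \pi e^{- \frac{4 \sqrt{2} \left|{\omega}\right|}{3}} \sin{\left(\frac{4 \sqrt{2} \left|{\omega}\right|}{3} + \frac{\pi}{4} \right)}}{512}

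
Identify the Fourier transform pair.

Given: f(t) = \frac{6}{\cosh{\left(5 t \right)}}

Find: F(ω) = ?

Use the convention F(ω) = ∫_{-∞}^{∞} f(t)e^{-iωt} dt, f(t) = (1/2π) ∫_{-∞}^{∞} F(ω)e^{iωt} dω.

F(ω) = \frac{6 \pi}{5 \cosh{\left(\frac{\pi \omega}{10} \right)}}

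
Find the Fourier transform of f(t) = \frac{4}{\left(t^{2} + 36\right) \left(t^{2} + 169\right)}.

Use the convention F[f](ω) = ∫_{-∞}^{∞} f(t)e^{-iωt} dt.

F(ω) = \frac{2 \pi \left(13 e^{7 \left|{\omega}\right|} - 6\right) e^{- 13 \left|{\omega}\right|}}{5187}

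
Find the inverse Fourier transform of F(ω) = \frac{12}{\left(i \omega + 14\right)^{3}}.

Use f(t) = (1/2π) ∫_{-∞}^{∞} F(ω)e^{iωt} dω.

f(t) = 6 t^{2} e^{- 14 t} u\left(t\right)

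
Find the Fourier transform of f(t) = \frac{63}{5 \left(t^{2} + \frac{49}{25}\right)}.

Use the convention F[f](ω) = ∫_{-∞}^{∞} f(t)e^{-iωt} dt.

F(ω) = 9 \pi e^{- \frac{7 \left|{\omega}\right|}{5}}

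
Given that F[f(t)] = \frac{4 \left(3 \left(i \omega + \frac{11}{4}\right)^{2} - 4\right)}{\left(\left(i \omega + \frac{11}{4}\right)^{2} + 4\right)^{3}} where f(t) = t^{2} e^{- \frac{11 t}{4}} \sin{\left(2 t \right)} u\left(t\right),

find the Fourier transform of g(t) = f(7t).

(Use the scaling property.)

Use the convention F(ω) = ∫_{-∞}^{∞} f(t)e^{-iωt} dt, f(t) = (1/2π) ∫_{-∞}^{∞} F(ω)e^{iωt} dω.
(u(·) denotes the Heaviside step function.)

F[g](ω) = \frac{351232 \left(3 \left(4 i \omega + 77\right)^{2} - 3136\right)}{\left(\left(4 i \omega + 77\right)^{2} + 3136\right)^{3}}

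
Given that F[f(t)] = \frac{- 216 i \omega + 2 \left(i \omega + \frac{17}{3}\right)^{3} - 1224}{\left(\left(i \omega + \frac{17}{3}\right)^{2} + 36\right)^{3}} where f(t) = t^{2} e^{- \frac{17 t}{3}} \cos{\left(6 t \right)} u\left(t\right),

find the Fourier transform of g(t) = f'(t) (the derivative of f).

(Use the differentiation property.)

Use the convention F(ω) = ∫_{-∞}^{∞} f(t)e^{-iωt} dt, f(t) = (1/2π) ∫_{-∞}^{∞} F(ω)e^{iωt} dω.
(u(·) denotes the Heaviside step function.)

F[g](ω) = - \frac{54 i \omega \left(2916 i \omega - \left(3 i \omega + 17\right)^{3} + 16524\right)}{\left(\left(3 i \omega + 17\right)^{2} + 324\right)^{3}}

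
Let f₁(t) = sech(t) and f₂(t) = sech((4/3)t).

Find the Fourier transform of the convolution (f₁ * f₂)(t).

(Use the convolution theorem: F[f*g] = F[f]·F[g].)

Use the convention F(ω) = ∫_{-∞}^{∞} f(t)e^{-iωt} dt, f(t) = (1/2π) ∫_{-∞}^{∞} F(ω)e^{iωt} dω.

F[f₁*f₂](ω) = \frac{3 \pi^{2}}{4 \cosh{\left(\frac{3 \pi \omega}{8} \right)} \cosh{\left(\frac{\pi \omega}{2} \right)}}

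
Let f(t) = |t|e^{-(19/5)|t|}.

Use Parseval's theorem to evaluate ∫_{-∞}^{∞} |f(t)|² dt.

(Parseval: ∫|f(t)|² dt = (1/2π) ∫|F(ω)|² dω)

∫|f(t)|² dt = \frac{125}{13718}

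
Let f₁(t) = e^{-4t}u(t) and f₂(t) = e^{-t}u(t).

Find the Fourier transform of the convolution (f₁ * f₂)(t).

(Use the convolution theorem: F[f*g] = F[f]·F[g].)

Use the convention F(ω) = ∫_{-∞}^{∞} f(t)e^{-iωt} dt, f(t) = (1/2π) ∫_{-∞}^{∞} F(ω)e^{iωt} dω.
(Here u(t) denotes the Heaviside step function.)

F[f₁*f₂](ω) = \frac{1}{\left(i \omega + 1\right) \left(i \omega + 4\right)}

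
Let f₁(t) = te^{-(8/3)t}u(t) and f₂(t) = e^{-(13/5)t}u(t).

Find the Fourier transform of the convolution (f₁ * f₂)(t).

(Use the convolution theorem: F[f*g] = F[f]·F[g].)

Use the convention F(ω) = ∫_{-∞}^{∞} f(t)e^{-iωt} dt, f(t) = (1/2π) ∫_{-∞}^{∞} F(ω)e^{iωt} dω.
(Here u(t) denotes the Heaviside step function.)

F[f₁*f₂](ω) = \frac{45}{\left(3 i \omega + 8\right)^{2} \left(5 i \omega + 13\right)}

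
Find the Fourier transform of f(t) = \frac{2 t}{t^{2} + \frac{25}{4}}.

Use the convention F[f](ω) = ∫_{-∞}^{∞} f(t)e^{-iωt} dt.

F(ω) = - 2 i \pi e^{- \frac{5 \left|{\omega}\right|}{2}} \operatorname{sign}{\left(\omega \right)}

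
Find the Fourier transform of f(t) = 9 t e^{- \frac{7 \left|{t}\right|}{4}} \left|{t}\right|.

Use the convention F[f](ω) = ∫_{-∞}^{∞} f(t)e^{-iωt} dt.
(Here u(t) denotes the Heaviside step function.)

F(ω) = \frac{9216 i \omega \left(16 \omega^{2} - 147\right)}{\left(16 \omega^{2} + 49\right)^{3}}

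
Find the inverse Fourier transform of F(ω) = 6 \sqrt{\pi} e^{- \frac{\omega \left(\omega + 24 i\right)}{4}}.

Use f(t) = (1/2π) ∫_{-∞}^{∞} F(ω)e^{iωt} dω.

f(t) = 6 e^{- \left(t - 6\right)^{2}}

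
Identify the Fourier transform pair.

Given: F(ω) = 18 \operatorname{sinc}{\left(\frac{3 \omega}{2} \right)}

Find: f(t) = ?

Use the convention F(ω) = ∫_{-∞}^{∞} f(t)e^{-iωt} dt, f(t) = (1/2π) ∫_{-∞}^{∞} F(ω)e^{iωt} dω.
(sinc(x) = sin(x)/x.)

f(t) = 6 \left(\begin{cases} 1 & \text{for}\: \left|{t}\right| < \frac{3}{2} \\0 & \text{otherwise} \end{cases}\right)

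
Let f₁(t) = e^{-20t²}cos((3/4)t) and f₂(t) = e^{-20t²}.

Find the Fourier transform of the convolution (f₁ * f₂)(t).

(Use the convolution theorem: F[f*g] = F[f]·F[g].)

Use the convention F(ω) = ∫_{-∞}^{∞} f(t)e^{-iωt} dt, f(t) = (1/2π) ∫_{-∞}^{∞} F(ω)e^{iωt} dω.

F[f₁*f₂](ω) = \frac{\pi \left(e^{\frac{3 \omega}{80}} + 1\right) e^{- \frac{\omega^{2}}{40} - \frac{3 \omega}{160} - \frac{9}{1280}}}{40}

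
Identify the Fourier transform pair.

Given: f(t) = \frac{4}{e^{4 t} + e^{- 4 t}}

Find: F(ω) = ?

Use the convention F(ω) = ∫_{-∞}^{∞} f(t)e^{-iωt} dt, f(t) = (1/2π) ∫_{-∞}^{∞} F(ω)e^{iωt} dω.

F(ω) = \frac{\pi}{2 \cosh{\left(\frac{\pi \omega}{8} \right)}}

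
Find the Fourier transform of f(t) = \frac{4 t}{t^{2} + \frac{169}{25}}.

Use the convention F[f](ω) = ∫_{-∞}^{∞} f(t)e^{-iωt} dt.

F(ω) = - 4 i \pi e^{- \frac{13 \left|{\omega}\right|}{5}} \operatorname{sign}{\left(\omega \right)}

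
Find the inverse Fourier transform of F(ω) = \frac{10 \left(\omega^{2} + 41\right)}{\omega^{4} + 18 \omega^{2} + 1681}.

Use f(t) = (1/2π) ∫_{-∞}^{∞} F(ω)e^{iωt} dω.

f(t) = e^{- 5 \left|{t}\right|} \cos{\left(4 \left|{t}\right| \right)}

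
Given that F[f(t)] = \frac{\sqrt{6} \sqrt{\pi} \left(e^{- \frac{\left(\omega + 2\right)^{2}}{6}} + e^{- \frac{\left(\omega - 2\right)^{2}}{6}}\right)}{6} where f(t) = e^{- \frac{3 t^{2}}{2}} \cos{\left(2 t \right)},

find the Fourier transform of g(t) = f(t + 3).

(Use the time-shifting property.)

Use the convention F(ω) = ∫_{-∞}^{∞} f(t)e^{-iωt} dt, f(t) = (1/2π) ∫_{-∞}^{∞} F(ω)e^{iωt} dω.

F[g](ω) = \frac{\sqrt{6} \sqrt{\pi} \left(e^{\frac{4 \omega}{3}} + 1\right) e^{- \frac{\omega^{2}}{6} - \frac{2 \omega}{3} + 3 i \omega - \frac{2}{3}}}{6}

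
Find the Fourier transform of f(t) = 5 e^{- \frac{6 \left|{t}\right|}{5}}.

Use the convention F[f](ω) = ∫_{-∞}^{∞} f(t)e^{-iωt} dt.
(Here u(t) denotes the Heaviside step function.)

F(ω) = \frac{300}{25 \omega^{2} + 36}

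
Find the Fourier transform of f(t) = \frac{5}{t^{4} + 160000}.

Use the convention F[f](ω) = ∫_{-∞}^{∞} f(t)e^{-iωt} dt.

F(ω) = \frac{\pi e^{- 10 \sqrt{2} \left|{\omega}\right|} \sin{\left(10 \sqrt{2} \left|{\omega}\right| + \frac{\pi}{4} \right)}}{1600}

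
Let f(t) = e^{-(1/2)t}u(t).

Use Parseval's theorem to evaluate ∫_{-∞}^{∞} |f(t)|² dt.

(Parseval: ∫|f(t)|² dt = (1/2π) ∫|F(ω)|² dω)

∫|f(t)|² dt = 1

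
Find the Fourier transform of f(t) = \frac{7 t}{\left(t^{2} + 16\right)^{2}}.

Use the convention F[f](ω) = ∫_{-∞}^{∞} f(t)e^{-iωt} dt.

F(ω) = - \frac{7 i \pi \omega e^{- 4 \left|{\omega}\right|}}{8}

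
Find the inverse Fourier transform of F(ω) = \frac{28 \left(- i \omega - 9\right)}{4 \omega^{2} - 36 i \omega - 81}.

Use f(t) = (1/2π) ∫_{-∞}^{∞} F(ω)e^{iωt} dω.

f(t) = 7 \left(\frac{9 t}{2} + 1\right) e^{- \frac{9 t}{2}} u\left(t\right)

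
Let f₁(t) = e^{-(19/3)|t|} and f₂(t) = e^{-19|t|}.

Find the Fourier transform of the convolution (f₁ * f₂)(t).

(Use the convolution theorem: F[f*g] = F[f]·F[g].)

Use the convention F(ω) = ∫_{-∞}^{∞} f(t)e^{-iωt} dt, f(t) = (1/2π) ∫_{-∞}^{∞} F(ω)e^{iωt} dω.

F[f₁*f₂](ω) = \frac{4332}{\left(\omega^{2} + 361\right) \left(9 \omega^{2} + 361\right)}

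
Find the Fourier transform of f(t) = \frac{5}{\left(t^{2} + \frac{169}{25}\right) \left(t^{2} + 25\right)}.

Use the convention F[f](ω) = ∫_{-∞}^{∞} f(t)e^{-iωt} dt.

F(ω) = - \frac{25 \pi e^{- 5 \left|{\omega}\right|}}{456} + \frac{625 \pi e^{- \frac{13 \left|{\omega}\right|}{5}}}{5928}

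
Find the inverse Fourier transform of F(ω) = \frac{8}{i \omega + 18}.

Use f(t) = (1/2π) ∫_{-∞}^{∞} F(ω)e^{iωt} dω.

f(t) = 8 e^{- 18 t} u\left(t\right)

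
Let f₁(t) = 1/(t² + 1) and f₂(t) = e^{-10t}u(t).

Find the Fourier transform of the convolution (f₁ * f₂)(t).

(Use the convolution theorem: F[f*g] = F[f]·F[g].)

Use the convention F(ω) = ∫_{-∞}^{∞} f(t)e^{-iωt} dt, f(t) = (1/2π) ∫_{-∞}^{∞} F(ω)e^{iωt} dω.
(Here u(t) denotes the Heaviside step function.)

F[f₁*f₂](ω) = \frac{\pi e^{- \left|{\omega}\right|}}{i \omega + 10}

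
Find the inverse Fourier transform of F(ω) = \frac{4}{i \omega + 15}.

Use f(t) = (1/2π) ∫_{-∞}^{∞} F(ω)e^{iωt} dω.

f(t) = 4 e^{- 15 t} u\left(t\right)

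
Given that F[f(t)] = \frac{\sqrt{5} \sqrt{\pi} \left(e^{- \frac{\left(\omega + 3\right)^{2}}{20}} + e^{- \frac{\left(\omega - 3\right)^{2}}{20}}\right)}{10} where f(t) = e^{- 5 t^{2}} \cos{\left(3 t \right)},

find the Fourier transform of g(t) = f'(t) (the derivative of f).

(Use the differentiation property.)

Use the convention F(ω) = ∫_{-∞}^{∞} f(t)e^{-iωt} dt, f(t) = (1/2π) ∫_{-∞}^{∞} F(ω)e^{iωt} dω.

F[g](ω) = \frac{\sqrt{5} i \sqrt{\pi} \omega \left(e^{\frac{3 \omega}{5}} + 1\right) e^{- \frac{\omega^{2}}{20} - \frac{3 \omega}{10} - \frac{9}{20}}}{10}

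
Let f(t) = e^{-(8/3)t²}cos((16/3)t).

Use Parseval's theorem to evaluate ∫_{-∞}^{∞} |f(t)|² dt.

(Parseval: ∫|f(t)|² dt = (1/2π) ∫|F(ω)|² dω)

∫|f(t)|² dt = \frac{\sqrt{3} \sqrt{\pi} \left(1 + e^{\frac{16}{3}}\right)}{8 e^{\frac{16}{3}}}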